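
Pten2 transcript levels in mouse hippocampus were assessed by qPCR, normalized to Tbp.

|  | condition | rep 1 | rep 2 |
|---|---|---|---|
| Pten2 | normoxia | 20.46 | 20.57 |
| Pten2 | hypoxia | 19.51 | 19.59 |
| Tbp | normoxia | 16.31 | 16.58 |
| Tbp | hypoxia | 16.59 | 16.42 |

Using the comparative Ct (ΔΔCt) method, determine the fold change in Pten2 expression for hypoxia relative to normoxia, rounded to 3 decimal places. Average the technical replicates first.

Mean Ct: Pten2 normoxia 20.515; Pten2 hypoxia 19.550; Tbp normoxia 16.445; Tbp hypoxia 16.505
ΔCt(normoxia) = 20.515 − 16.445 = 4.070
ΔCt(hypoxia) = 19.550 − 16.505 = 3.045
ΔΔCt = 3.045 − 4.070 = -1.025
Fold change = 2^(−(-1.025)) = 2^1.025 = 2.0350

2.035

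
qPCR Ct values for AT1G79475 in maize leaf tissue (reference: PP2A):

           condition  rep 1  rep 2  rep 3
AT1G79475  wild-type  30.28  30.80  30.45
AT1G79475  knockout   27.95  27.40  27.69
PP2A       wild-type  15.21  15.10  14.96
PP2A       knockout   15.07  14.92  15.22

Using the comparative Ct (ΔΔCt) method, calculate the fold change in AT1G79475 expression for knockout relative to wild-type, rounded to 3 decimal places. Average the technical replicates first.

Mean Ct: AT1G79475 wild-type 30.510; AT1G79475 knockout 27.680; PP2A wild-type 15.090; PP2A knockout 15.070
ΔCt(wild-type) = 30.510 − 15.090 = 15.420
ΔCt(knockout) = 27.680 − 15.070 = 12.610
ΔΔCt = 12.610 − 15.420 = -2.810
Fold change = 2^(−(-2.810)) = 2^2.810 = 7.0128

7.013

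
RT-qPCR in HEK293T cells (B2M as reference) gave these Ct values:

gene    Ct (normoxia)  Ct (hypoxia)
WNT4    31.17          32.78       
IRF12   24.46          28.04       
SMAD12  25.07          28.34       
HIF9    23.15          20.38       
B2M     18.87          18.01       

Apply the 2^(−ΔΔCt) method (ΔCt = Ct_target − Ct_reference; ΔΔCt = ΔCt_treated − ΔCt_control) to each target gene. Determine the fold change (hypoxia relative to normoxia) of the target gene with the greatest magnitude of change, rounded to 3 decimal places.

WNT4: ΔΔCt = (32.78−18.01) − (31.17−18.87) = 14.77 − 12.30 = 2.47; fold change = 2^-2.47 = 0.180
IRF12: ΔΔCt = (28.04−18.01) − (24.46−18.87) = 10.03 − 5.59 = 4.44; fold change = 2^-4.44 = 0.046
SMAD12: ΔΔCt = (28.34−18.01) − (25.07−18.87) = 10.33 − 6.20 = 4.13; fold change = 2^-4.13 = 0.057
HIF9: ΔΔCt = (20.38−18.01) − (23.15−18.87) = 2.37 − 4.28 = -1.91; fold change = 2^1.91 = 3.758
IRF12 has the largest |ΔΔCt| = 4.44.

0.046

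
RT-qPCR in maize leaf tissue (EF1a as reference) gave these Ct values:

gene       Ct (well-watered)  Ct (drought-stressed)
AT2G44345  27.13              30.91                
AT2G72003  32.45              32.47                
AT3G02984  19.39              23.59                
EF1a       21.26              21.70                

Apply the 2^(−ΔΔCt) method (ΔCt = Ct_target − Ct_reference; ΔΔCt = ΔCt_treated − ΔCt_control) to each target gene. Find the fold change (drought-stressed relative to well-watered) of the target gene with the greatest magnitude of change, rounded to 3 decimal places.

AT2G44345: ΔΔCt = (30.91−21.70) − (27.13−21.26) = 9.21 − 5.87 = 3.34; fold change = 2^-3.34 = 0.099
AT2G72003: ΔΔCt = (32.47−21.70) − (32.45−21.26) = 10.77 − 11.19 = -0.42; fold change = 2^0.42 = 1.338
AT3G02984: ΔΔCt = (23.59−21.70) − (19.39−21.26) = 1.89 − (-1.87) = 3.76; fold change = 2^-3.76 = 0.074
AT3G02984 has the largest |ΔΔCt| = 3.76.

0.074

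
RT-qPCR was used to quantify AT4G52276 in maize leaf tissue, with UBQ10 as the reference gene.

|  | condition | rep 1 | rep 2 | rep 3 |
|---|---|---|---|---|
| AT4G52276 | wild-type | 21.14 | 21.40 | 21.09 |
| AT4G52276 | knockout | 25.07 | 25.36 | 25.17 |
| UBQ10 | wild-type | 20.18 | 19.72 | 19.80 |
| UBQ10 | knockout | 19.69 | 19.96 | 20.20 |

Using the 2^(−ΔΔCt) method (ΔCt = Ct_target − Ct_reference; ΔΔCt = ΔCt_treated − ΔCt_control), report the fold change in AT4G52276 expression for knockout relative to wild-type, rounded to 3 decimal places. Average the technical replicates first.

0.065

Mean Ct: AT4G52276 wild-type 21.210; AT4G52276 knockout 25.200; UBQ10 wild-type 19.900; UBQ10 knockout 19.950
ΔCt(wild-type) = 21.210 − 19.900 = 1.310
ΔCt(knockout) = 25.200 − 19.950 = 5.250
ΔΔCt = 5.250 − 1.310 = 3.940
Fold change = 2^(−3.940) = 0.0652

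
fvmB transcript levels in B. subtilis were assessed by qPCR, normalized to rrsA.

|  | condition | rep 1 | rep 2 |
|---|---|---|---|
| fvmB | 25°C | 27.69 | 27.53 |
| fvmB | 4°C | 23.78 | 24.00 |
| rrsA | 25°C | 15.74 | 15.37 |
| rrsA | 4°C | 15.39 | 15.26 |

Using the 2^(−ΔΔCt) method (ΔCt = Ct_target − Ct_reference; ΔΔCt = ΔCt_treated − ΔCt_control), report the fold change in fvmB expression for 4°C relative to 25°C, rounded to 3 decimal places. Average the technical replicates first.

Mean Ct: fvmB 25°C 27.610; fvmB 4°C 23.890; rrsA 25°C 15.555; rrsA 4°C 15.325
ΔCt(25°C) = 27.610 − 15.555 = 12.055
ΔCt(4°C) = 23.890 − 15.325 = 8.565
ΔΔCt = 8.565 − 12.055 = -3.490
Fold change = 2^(−(-3.490)) = 2^3.490 = 11.2356

11.236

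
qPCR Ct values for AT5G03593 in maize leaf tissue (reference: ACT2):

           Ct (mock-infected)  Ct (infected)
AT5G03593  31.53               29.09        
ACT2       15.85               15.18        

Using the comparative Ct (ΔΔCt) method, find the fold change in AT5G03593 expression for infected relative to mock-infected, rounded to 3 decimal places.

ΔCt(mock-infected) = 31.530 − 15.850 = 15.680
ΔCt(infected) = 29.090 − 15.180 = 13.910
ΔΔCt = 13.910 − 15.680 = -1.770
Fold change = 2^(−(-1.770)) = 2^1.770 = 3.4105

3.411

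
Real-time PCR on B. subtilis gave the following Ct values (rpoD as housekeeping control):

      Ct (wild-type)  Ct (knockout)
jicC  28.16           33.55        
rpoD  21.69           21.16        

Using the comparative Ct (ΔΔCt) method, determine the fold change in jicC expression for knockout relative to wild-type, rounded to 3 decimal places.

ΔCt(wild-type) = 28.160 − 21.690 = 6.470
ΔCt(knockout) = 33.550 − 21.160 = 12.390
ΔΔCt = 12.390 − 6.470 = 5.920
Fold change = 2^(−5.920) = 0.0165

0.017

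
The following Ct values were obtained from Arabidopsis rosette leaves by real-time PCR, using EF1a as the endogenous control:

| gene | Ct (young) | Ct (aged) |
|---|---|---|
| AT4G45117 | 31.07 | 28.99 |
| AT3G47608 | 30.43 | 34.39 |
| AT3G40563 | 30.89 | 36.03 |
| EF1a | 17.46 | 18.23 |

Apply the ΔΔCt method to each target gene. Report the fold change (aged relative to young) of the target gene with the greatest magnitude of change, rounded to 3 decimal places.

0.048

AT4G45117: ΔΔCt = (28.99−18.23) − (31.07−17.46) = 10.76 − 13.61 = -2.85; fold change = 2^2.85 = 7.210
AT3G47608: ΔΔCt = (34.39−18.23) − (30.43−17.46) = 16.16 − 12.97 = 3.19; fold change = 2^-3.19 = 0.110
AT3G40563: ΔΔCt = (36.03−18.23) − (30.89−17.46) = 17.80 − 13.43 = 4.37; fold change = 2^-4.37 = 0.048
AT3G40563 has the largest |ΔΔCt| = 4.37.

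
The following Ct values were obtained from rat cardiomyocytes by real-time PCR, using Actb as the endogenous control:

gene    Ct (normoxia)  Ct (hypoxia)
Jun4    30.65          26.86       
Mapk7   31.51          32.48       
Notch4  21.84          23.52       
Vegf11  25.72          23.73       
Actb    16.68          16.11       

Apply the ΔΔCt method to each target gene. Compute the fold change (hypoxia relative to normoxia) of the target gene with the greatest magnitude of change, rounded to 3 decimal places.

Jun4: ΔΔCt = (26.86−16.11) − (30.65−16.68) = 10.75 − 13.97 = -3.22; fold change = 2^3.22 = 9.318
Mapk7: ΔΔCt = (32.48−16.11) − (31.51−16.68) = 16.37 − 14.83 = 1.54; fold change = 2^-1.54 = 0.344
Notch4: ΔΔCt = (23.52−16.11) − (21.84−16.68) = 7.41 − 5.16 = 2.25; fold change = 2^-2.25 = 0.210
Vegf11: ΔΔCt = (23.73−16.11) − (25.72−16.68) = 7.62 − 9.04 = -1.42; fold change = 2^1.42 = 2.676
Jun4 has the largest |ΔΔCt| = 3.22.

9.318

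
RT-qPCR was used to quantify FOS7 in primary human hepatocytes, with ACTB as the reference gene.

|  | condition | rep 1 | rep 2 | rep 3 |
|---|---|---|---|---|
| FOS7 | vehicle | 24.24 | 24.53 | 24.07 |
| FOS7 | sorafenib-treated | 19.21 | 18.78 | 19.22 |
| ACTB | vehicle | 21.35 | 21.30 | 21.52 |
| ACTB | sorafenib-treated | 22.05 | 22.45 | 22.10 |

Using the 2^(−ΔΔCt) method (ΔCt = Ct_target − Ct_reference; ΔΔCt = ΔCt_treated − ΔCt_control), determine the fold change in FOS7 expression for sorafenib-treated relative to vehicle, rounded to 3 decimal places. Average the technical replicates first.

64.893

Mean Ct: FOS7 vehicle 24.280; FOS7 sorafenib-treated 19.070; ACTB vehicle 21.390; ACTB sorafenib-treated 22.200
ΔCt(vehicle) = 24.280 − 21.390 = 2.890
ΔCt(sorafenib-treated) = 19.070 − 22.200 = -3.130
ΔΔCt = -3.130 − 2.890 = -6.020
Fold change = 2^(−(-6.020)) = 2^6.020 = 64.8934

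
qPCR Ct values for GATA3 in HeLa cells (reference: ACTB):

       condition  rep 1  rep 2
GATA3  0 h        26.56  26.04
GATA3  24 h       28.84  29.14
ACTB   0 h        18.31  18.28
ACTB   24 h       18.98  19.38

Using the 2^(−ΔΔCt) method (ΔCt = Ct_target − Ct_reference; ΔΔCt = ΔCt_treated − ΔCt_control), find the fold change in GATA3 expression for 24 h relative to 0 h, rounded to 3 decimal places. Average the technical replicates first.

0.286

Mean Ct: GATA3 0 h 26.300; GATA3 24 h 28.990; ACTB 0 h 18.295; ACTB 24 h 19.180
ΔCt(0 h) = 26.300 − 18.295 = 8.005
ΔCt(24 h) = 28.990 − 19.180 = 9.810
ΔΔCt = 9.810 − 8.005 = 1.805
Fold change = 2^(−1.805) = 0.2862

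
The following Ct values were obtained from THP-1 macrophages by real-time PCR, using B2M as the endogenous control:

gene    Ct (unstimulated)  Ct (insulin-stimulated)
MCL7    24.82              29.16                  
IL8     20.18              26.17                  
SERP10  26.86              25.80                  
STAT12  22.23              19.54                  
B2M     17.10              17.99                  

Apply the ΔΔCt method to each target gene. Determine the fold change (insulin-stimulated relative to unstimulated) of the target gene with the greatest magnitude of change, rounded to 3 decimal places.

0.029

MCL7: ΔΔCt = (29.16−17.99) − (24.82−17.10) = 11.17 − 7.72 = 3.45; fold change = 2^-3.45 = 0.092
IL8: ΔΔCt = (26.17−17.99) − (20.18−17.10) = 8.18 − 3.08 = 5.10; fold change = 2^-5.10 = 0.029
SERP10: ΔΔCt = (25.80−17.99) − (26.86−17.10) = 7.81 − 9.76 = -1.95; fold change = 2^1.95 = 3.864
STAT12: ΔΔCt = (19.54−17.99) − (22.23−17.10) = 1.55 − 5.13 = -3.58; fold change = 2^3.58 = 11.959
IL8 has the largest |ΔΔCt| = 5.10.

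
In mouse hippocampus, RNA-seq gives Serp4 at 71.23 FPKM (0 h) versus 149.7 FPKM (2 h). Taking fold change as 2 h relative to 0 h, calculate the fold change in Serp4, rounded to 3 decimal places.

2.102

Fold change = 149.7 / 71.23 = 2.1016
Serp4 is upregulated.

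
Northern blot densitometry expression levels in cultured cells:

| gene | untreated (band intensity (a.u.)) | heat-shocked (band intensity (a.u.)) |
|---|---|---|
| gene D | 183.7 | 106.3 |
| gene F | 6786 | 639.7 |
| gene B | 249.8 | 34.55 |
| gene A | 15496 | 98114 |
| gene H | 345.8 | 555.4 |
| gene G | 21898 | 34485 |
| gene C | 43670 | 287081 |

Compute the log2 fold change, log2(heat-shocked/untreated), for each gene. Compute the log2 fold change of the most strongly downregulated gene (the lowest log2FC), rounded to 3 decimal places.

-3.407

log2(106.3/183.7) = -0.789  (gene D)
log2(639.7/6786) = -3.407  (gene F)
log2(34.55/249.8) = -2.854  (gene B)
log2(98114/15496) = 2.663  (gene A)
log2(555.4/345.8) = 0.684  (gene H)
log2(34485/21898) = 0.655  (gene G)
log2(287081/43670) = 2.717  (gene C)
gene F is most strongly downregulated.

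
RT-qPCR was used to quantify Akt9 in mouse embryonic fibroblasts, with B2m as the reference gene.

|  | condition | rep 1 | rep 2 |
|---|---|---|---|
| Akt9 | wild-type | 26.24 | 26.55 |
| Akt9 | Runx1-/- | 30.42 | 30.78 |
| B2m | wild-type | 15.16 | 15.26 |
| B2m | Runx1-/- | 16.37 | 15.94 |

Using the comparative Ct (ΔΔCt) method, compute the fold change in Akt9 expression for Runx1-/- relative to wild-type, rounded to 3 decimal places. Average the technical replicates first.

0.104

Mean Ct: Akt9 wild-type 26.395; Akt9 Runx1-/- 30.600; B2m wild-type 15.210; B2m Runx1-/- 16.155
ΔCt(wild-type) = 26.395 − 15.210 = 11.185
ΔCt(Runx1-/-) = 30.600 − 16.155 = 14.445
ΔΔCt = 14.445 − 11.185 = 3.260
Fold change = 2^(−3.260) = 0.1044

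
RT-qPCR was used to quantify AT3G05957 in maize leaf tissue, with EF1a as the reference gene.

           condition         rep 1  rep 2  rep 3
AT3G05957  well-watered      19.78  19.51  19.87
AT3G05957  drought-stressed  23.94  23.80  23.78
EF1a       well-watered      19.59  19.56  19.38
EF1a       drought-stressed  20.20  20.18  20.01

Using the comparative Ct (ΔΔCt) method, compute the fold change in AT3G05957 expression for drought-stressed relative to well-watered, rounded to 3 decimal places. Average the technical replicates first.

0.088

Mean Ct: AT3G05957 well-watered 19.720; AT3G05957 drought-stressed 23.840; EF1a well-watered 19.510; EF1a drought-stressed 20.130
ΔCt(well-watered) = 19.720 − 19.510 = 0.210
ΔCt(drought-stressed) = 23.840 − 20.130 = 3.710
ΔΔCt = 3.710 − 0.210 = 3.500
Fold change = 2^(−3.500) = 0.0884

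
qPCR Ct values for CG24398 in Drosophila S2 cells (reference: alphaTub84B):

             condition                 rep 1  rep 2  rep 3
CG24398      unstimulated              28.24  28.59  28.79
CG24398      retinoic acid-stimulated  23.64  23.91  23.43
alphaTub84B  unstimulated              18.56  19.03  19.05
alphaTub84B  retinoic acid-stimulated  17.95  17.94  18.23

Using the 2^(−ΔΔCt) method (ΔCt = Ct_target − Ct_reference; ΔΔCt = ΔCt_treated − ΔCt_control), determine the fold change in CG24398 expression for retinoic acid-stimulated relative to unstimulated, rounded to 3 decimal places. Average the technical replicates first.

Mean Ct: CG24398 unstimulated 28.540; CG24398 retinoic acid-stimulated 23.660; alphaTub84B unstimulated 18.880; alphaTub84B retinoic acid-stimulated 18.040
ΔCt(unstimulated) = 28.540 − 18.880 = 9.660
ΔCt(retinoic acid-stimulated) = 23.660 − 18.040 = 5.620
ΔΔCt = 5.620 − 9.660 = -4.040
Fold change = 2^(−(-4.040)) = 2^4.040 = 16.4498

16.450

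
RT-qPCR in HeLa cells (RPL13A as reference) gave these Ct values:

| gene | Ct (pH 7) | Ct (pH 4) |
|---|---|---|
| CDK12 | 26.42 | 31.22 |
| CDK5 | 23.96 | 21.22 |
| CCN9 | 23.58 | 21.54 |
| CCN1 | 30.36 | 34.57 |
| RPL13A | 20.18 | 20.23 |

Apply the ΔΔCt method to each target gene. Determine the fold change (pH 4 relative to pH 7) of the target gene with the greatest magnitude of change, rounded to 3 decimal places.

CDK12: ΔΔCt = (31.22−20.23) − (26.42−20.18) = 10.99 − 6.24 = 4.75; fold change = 2^-4.75 = 0.037
CDK5: ΔΔCt = (21.22−20.23) − (23.96−20.18) = 0.99 − 3.78 = -2.79; fold change = 2^2.79 = 6.916
CCN9: ΔΔCt = (21.54−20.23) − (23.58−20.18) = 1.31 − 3.40 = -2.09; fold change = 2^2.09 = 4.257
CCN1: ΔΔCt = (34.57−20.23) − (30.36−20.18) = 14.34 − 10.18 = 4.16; fold change = 2^-4.16 = 0.056
CDK12 has the largest |ΔΔCt| = 4.75.

0.037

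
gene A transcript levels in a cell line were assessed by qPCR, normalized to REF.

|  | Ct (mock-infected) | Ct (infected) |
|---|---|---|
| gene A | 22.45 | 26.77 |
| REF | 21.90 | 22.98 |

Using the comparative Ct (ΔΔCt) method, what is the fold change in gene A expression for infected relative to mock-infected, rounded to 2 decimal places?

ΔCt(mock-infected) = 22.450 − 21.900 = 0.550
ΔCt(infected) = 26.770 − 22.980 = 3.790
ΔΔCt = 3.790 − 0.550 = 3.240
Fold change = 2^(−3.240) = 0.106

0.11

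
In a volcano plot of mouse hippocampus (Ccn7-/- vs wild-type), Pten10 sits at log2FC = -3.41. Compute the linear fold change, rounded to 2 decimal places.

Fold change = 2^(-3.41) = 0.094
That is, Pten10 drops to 9.4% of the wild-type level.

0.09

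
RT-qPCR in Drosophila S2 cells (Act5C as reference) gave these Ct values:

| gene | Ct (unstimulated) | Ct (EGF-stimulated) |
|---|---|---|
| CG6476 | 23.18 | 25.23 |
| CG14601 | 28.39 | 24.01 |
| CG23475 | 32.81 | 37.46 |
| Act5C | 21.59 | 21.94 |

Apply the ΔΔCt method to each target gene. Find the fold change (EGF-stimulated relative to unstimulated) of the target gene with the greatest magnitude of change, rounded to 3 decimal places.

CG6476: ΔΔCt = (25.23−21.94) − (23.18−21.59) = 3.29 − 1.59 = 1.70; fold change = 2^-1.70 = 0.308
CG14601: ΔΔCt = (24.01−21.94) − (28.39−21.59) = 2.07 − 6.80 = -4.73; fold change = 2^4.73 = 26.538
CG23475: ΔΔCt = (37.46−21.94) − (32.81−21.59) = 15.52 − 11.22 = 4.30; fold change = 2^-4.30 = 0.051
CG14601 has the largest |ΔΔCt| = 4.73.

26.538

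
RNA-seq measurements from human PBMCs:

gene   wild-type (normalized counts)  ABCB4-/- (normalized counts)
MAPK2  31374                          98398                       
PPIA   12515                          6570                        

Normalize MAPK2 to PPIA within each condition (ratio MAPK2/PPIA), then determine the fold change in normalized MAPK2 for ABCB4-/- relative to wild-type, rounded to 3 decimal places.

MAPK2/PPIA (wild-type) = 31374 / 12515 = 2.5069
MAPK2/PPIA (ABCB4-/-) = 98398 / 6570 = 14.977
Fold change = 14.977 / 2.5069 = 5.9742

5.974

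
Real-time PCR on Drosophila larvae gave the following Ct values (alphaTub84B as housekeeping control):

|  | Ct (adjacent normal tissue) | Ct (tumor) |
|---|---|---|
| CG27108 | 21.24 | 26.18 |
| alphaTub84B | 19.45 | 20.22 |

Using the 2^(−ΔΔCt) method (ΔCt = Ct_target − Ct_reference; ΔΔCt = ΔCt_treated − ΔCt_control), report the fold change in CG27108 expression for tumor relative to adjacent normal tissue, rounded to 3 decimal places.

ΔCt(adjacent normal tissue) = 21.240 − 19.450 = 1.790
ΔCt(tumor) = 26.180 − 20.220 = 5.960
ΔΔCt = 5.960 − 1.790 = 4.170
Fold change = 2^(−4.170) = 0.0556

0.056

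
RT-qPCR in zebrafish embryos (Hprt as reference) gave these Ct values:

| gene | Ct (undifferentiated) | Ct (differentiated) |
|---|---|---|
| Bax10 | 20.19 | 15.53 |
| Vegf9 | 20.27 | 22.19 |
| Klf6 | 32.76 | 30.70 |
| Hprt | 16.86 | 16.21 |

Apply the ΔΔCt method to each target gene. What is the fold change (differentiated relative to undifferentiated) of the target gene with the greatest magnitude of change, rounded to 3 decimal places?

16.111

Bax10: ΔΔCt = (15.53−16.21) − (20.19−16.86) = -0.68 − 3.33 = -4.01; fold change = 2^4.01 = 16.111
Vegf9: ΔΔCt = (22.19−16.21) − (20.27−16.86) = 5.98 − 3.41 = 2.57; fold change = 2^-2.57 = 0.168
Klf6: ΔΔCt = (30.70−16.21) − (32.76−16.86) = 14.49 − 15.90 = -1.41; fold change = 2^1.41 = 2.657
Bax10 has the largest |ΔΔCt| = 4.01.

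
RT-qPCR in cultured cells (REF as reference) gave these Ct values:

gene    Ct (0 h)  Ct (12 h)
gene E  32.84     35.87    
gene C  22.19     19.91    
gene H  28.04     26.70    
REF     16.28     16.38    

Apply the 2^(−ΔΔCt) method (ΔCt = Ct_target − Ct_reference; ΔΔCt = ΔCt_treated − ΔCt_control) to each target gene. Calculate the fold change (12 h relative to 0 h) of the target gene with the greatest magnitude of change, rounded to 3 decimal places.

gene E: ΔΔCt = (35.87−16.38) − (32.84−16.28) = 19.49 − 16.56 = 2.93; fold change = 2^-2.93 = 0.131
gene C: ΔΔCt = (19.91−16.38) − (22.19−16.28) = 3.53 − 5.91 = -2.38; fold change = 2^2.38 = 5.205
gene H: ΔΔCt = (26.70−16.38) − (28.04−16.28) = 10.32 − 11.76 = -1.44; fold change = 2^1.44 = 2.713
gene E has the largest |ΔΔCt| = 2.93.

0.131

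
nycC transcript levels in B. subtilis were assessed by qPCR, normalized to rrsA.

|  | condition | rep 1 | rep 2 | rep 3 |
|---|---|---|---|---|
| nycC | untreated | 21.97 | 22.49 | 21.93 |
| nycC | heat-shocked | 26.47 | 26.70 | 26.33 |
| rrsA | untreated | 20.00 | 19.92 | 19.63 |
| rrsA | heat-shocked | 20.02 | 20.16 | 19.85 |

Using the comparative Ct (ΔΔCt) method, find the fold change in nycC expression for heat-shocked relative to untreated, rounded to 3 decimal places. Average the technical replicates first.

Mean Ct: nycC untreated 22.130; nycC heat-shocked 26.500; rrsA untreated 19.850; rrsA heat-shocked 20.010
ΔCt(untreated) = 22.130 − 19.850 = 2.280
ΔCt(heat-shocked) = 26.500 − 20.010 = 6.490
ΔΔCt = 6.490 − 2.280 = 4.210
Fold change = 2^(−4.210) = 0.0540

0.054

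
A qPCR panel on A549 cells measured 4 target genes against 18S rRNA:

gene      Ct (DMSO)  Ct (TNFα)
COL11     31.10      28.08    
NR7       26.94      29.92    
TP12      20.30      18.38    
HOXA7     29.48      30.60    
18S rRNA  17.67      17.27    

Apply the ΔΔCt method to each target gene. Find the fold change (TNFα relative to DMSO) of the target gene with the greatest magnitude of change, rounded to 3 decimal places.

COL11: ΔΔCt = (28.08−17.27) − (31.10−17.67) = 10.81 − 13.43 = -2.62; fold change = 2^2.62 = 6.148
NR7: ΔΔCt = (29.92−17.27) − (26.94−17.67) = 12.65 − 9.27 = 3.38; fold change = 2^-3.38 = 0.096
TP12: ΔΔCt = (18.38−17.27) − (20.30−17.67) = 1.11 − 2.63 = -1.52; fold change = 2^1.52 = 2.868
HOXA7: ΔΔCt = (30.60−17.27) − (29.48−17.67) = 13.33 − 11.81 = 1.52; fold change = 2^-1.52 = 0.349
NR7 has the largest |ΔΔCt| = 3.38.

0.096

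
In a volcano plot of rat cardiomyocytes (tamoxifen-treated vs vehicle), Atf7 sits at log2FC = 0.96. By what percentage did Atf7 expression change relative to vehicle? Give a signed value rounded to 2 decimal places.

94.53%

Fold change = 2^(0.96) = 1.9453
Percent change = (FC − 1) × 100% = (1.9453 − 1) × 100 = 94.53%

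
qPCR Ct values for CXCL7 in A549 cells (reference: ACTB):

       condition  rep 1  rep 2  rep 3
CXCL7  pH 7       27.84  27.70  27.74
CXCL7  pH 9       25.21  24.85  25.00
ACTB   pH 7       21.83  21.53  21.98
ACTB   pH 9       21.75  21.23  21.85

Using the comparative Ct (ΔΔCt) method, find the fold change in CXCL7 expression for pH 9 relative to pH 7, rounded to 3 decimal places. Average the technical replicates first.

Mean Ct: CXCL7 pH 7 27.760; CXCL7 pH 9 25.020; ACTB pH 7 21.780; ACTB pH 9 21.610
ΔCt(pH 7) = 27.760 − 21.780 = 5.980
ΔCt(pH 9) = 25.020 − 21.610 = 3.410
ΔΔCt = 3.410 − 5.980 = -2.570
Fold change = 2^(−(-2.570)) = 2^2.570 = 5.9381

5.938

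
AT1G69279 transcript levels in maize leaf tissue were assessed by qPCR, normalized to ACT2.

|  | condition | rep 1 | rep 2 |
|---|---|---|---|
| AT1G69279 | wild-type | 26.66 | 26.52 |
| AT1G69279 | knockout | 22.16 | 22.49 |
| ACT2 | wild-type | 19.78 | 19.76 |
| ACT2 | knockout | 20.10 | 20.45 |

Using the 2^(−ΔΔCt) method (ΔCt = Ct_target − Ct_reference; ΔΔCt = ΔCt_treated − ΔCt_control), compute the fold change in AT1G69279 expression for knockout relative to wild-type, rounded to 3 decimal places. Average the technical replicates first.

Mean Ct: AT1G69279 wild-type 26.590; AT1G69279 knockout 22.325; ACT2 wild-type 19.770; ACT2 knockout 20.275
ΔCt(wild-type) = 26.590 − 19.770 = 6.820
ΔCt(knockout) = 22.325 − 20.275 = 2.050
ΔΔCt = 2.050 − 6.820 = -4.770
Fold change = 2^(−(-4.770)) = 2^4.770 = 27.2843

27.284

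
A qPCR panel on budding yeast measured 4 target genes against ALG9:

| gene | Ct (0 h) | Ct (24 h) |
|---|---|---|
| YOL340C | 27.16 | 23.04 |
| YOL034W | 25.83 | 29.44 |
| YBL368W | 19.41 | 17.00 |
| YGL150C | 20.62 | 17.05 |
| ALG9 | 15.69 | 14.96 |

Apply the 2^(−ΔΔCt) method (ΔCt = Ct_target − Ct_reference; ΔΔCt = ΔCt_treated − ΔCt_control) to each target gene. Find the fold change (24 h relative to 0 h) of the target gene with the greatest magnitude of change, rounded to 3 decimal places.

0.049

YOL340C: ΔΔCt = (23.04−14.96) − (27.16−15.69) = 8.08 − 11.47 = -3.39; fold change = 2^3.39 = 10.483
YOL034W: ΔΔCt = (29.44−14.96) − (25.83−15.69) = 14.48 − 10.14 = 4.34; fold change = 2^-4.34 = 0.049
YBL368W: ΔΔCt = (17.00−14.96) − (19.41−15.69) = 2.04 − 3.72 = -1.68; fold change = 2^1.68 = 3.204
YGL150C: ΔΔCt = (17.05−14.96) − (20.62−15.69) = 2.09 − 4.93 = -2.84; fold change = 2^2.84 = 7.160
YOL034W has the largest |ΔΔCt| = 4.34.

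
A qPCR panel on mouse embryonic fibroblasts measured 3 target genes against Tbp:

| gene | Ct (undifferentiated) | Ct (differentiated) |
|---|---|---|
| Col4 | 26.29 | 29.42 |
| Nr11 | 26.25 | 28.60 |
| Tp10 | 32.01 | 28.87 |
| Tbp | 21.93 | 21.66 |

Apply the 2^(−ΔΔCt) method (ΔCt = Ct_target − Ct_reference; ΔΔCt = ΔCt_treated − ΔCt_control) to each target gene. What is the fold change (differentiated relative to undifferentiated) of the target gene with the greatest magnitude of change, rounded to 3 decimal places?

Col4: ΔΔCt = (29.42−21.66) − (26.29−21.93) = 7.76 − 4.36 = 3.40; fold change = 2^-3.40 = 0.095
Nr11: ΔΔCt = (28.60−21.66) − (26.25−21.93) = 6.94 − 4.32 = 2.62; fold change = 2^-2.62 = 0.163
Tp10: ΔΔCt = (28.87−21.66) − (32.01−21.93) = 7.21 − 10.08 = -2.87; fold change = 2^2.87 = 7.311
Col4 has the largest |ΔΔCt| = 3.40.

0.095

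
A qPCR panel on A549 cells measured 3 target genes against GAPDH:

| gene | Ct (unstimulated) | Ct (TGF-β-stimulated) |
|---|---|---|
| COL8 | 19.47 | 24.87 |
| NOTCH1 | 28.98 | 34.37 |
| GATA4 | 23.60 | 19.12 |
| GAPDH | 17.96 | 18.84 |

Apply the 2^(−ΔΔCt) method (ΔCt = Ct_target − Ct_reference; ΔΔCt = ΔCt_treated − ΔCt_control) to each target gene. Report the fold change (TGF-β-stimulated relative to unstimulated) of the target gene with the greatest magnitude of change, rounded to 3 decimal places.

COL8: ΔΔCt = (24.87−18.84) − (19.47−17.96) = 6.03 − 1.51 = 4.52; fold change = 2^-4.52 = 0.044
NOTCH1: ΔΔCt = (34.37−18.84) − (28.98−17.96) = 15.53 − 11.02 = 4.51; fold change = 2^-4.51 = 0.044
GATA4: ΔΔCt = (19.12−18.84) − (23.60−17.96) = 0.28 − 5.64 = -5.36; fold change = 2^5.36 = 41.070
GATA4 has the largest |ΔΔCt| = 5.36.

41.070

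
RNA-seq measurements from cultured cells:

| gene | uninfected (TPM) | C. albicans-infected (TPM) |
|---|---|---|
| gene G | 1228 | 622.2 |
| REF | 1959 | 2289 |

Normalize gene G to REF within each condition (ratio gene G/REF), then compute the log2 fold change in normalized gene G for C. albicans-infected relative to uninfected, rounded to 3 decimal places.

-1.205

gene G/REF (uninfected) = 1228 / 1959 = 0.62685
gene G/REF (C. albicans-infected) = 622.2 / 2289 = 0.27182
Fold change = 0.27182 / 0.62685 = 0.4336
log2(0.4336) = -1.2055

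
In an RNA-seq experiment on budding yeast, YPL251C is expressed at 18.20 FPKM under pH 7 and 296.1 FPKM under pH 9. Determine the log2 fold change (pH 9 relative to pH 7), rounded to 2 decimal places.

4.02

Fold change = 296.1 / 18.20 = 16.2692
log2(16.2692) = 4.024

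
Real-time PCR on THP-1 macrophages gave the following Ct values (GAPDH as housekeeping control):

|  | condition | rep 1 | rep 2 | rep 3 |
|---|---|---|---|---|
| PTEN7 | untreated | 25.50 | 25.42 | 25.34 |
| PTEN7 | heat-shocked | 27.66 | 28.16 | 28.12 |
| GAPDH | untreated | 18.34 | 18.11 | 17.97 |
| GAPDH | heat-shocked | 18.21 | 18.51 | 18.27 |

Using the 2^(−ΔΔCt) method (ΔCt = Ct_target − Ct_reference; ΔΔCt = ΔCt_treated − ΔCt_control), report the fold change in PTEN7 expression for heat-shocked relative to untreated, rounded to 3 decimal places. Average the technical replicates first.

0.193

Mean Ct: PTEN7 untreated 25.420; PTEN7 heat-shocked 27.980; GAPDH untreated 18.140; GAPDH heat-shocked 18.330
ΔCt(untreated) = 25.420 − 18.140 = 7.280
ΔCt(heat-shocked) = 27.980 − 18.330 = 9.650
ΔΔCt = 9.650 − 7.280 = 2.370
Fold change = 2^(−2.370) = 0.1934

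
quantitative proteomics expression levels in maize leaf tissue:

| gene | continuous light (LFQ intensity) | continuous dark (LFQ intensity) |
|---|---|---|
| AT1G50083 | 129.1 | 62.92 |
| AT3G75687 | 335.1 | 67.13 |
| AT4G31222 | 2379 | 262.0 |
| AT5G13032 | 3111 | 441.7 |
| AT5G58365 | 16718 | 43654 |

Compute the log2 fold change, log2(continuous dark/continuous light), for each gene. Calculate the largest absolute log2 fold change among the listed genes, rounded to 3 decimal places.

log2(62.92/129.1) = -1.037  (AT1G50083)
log2(67.13/335.1) = -2.320  (AT3G75687)
log2(262.0/2379) = -3.183  (AT4G31222)
log2(441.7/3111) = -2.816  (AT5G13032)
log2(43654/16718) = 1.385  (AT5G58365)
The largest magnitude belongs to AT4G31222.

3.183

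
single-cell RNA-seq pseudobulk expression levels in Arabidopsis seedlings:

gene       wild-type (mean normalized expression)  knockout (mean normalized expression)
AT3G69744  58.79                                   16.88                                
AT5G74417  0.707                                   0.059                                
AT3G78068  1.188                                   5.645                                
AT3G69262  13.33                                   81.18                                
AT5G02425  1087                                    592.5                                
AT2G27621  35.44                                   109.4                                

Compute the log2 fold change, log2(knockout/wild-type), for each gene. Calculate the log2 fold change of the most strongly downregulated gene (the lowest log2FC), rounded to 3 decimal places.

log2(16.88/58.79) = -1.800  (AT3G69744)
log2(0.059/0.707) = -3.583  (AT5G74417)
log2(5.645/1.188) = 2.248  (AT3G78068)
log2(81.18/13.33) = 2.606  (AT3G69262)
log2(592.5/1087) = -0.875  (AT5G02425)
log2(109.4/35.44) = 1.626  (AT2G27621)
AT5G74417 is most strongly downregulated.

-3.583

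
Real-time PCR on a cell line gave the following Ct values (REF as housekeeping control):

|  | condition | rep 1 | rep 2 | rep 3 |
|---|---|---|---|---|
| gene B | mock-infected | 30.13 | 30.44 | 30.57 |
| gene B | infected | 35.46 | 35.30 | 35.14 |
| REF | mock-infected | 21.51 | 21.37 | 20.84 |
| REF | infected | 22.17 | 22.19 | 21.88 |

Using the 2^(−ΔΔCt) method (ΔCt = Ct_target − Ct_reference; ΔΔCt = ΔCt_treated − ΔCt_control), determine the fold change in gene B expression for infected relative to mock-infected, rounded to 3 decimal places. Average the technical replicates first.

Mean Ct: gene B mock-infected 30.380; gene B infected 35.300; REF mock-infected 21.240; REF infected 22.080
ΔCt(mock-infected) = 30.380 − 21.240 = 9.140
ΔCt(infected) = 35.300 − 22.080 = 13.220
ΔΔCt = 13.220 − 9.140 = 4.080
Fold change = 2^(−4.080) = 0.0591

0.059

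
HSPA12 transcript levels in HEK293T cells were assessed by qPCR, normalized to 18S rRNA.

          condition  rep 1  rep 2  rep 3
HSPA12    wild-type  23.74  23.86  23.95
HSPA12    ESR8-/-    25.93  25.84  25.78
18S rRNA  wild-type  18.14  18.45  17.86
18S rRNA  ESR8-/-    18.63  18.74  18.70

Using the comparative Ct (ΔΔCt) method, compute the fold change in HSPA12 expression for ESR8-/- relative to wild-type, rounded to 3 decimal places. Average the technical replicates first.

Mean Ct: HSPA12 wild-type 23.850; HSPA12 ESR8-/- 25.850; 18S rRNA wild-type 18.150; 18S rRNA ESR8-/- 18.690
ΔCt(wild-type) = 23.850 − 18.150 = 5.700
ΔCt(ESR8-/-) = 25.850 − 18.690 = 7.160
ΔΔCt = 7.160 − 5.700 = 1.460
Fold change = 2^(−1.460) = 0.3635

0.363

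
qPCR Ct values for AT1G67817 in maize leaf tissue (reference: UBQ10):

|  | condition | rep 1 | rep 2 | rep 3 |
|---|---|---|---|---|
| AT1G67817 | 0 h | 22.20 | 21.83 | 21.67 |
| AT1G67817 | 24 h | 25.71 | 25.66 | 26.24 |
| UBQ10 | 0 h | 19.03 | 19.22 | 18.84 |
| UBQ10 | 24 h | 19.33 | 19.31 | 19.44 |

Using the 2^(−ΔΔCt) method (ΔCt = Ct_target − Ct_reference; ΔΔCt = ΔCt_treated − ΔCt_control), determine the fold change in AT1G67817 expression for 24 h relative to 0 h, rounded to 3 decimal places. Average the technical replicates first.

Mean Ct: AT1G67817 0 h 21.900; AT1G67817 24 h 25.870; UBQ10 0 h 19.030; UBQ10 24 h 19.360
ΔCt(0 h) = 21.900 − 19.030 = 2.870
ΔCt(24 h) = 25.870 − 19.360 = 6.510
ΔΔCt = 6.510 − 2.870 = 3.640
Fold change = 2^(−3.640) = 0.0802

0.080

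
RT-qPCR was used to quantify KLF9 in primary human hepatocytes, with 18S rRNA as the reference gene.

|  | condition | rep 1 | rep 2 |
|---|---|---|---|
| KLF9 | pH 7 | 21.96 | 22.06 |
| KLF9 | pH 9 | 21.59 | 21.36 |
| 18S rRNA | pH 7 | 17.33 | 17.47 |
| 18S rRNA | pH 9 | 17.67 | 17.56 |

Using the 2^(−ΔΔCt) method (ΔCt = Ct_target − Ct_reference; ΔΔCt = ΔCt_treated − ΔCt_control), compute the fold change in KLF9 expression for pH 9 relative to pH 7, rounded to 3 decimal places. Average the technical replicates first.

Mean Ct: KLF9 pH 7 22.010; KLF9 pH 9 21.475; 18S rRNA pH 7 17.400; 18S rRNA pH 9 17.615
ΔCt(pH 7) = 22.010 − 17.400 = 4.610
ΔCt(pH 9) = 21.475 − 17.615 = 3.860
ΔΔCt = 3.860 − 4.610 = -0.750
Fold change = 2^(−(-0.750)) = 2^0.750 = 1.6818

1.682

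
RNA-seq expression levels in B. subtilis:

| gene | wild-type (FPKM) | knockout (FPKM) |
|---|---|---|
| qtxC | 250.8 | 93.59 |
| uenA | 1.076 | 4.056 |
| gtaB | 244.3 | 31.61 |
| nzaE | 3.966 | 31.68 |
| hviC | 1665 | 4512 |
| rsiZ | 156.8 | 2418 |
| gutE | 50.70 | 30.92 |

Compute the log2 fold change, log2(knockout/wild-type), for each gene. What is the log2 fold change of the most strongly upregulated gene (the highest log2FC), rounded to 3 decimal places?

3.947

log2(93.59/250.8) = -1.422  (qtxC)
log2(4.056/1.076) = 1.914  (uenA)
log2(31.61/244.3) = -2.950  (gtaB)
log2(31.68/3.966) = 2.998  (nzaE)
log2(4512/1665) = 1.438  (hviC)
log2(2418/156.8) = 3.947  (rsiZ)
log2(30.92/50.70) = -0.713  (gutE)
rsiZ is most strongly upregulated.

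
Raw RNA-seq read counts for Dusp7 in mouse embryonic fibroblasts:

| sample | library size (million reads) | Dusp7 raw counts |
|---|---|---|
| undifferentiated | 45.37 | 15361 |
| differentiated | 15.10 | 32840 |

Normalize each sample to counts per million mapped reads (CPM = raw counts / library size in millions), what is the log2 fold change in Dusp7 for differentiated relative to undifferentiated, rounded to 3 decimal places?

CPM(undifferentiated) = 15361 / 45.37 = 338.5717
CPM(differentiated) = 32840 / 15.10 = 2174.8344
Fold change = 2174.8344 / 338.5717 = 6.42356
log2(6.42356) = 2.6834

2.683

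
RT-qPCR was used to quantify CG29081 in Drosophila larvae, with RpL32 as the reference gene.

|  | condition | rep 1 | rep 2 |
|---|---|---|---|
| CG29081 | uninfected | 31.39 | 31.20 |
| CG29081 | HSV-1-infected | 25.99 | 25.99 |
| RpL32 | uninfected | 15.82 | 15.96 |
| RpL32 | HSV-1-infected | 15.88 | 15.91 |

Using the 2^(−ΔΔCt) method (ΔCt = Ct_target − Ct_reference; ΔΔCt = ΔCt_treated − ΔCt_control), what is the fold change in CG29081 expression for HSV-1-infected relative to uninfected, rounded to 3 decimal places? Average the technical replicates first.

Mean Ct: CG29081 uninfected 31.295; CG29081 HSV-1-infected 25.990; RpL32 uninfected 15.890; RpL32 HSV-1-infected 15.895
ΔCt(uninfected) = 31.295 − 15.890 = 15.405
ΔCt(HSV-1-infected) = 25.990 − 15.895 = 10.095
ΔΔCt = 10.095 − 15.405 = -5.310
Fold change = 2^(−(-5.310)) = 2^5.310 = 39.6706

39.671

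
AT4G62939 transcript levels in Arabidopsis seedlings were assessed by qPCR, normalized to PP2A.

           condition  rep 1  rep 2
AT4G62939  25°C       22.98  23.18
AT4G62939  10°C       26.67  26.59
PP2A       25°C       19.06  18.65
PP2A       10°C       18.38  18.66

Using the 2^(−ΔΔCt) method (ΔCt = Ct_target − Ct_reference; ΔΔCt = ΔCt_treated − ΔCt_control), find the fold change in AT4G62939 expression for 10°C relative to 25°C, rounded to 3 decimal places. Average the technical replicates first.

0.068

Mean Ct: AT4G62939 25°C 23.080; AT4G62939 10°C 26.630; PP2A 25°C 18.855; PP2A 10°C 18.520
ΔCt(25°C) = 23.080 − 18.855 = 4.225
ΔCt(10°C) = 26.630 − 18.520 = 8.110
ΔΔCt = 8.110 − 4.225 = 3.885
Fold change = 2^(−3.885) = 0.0677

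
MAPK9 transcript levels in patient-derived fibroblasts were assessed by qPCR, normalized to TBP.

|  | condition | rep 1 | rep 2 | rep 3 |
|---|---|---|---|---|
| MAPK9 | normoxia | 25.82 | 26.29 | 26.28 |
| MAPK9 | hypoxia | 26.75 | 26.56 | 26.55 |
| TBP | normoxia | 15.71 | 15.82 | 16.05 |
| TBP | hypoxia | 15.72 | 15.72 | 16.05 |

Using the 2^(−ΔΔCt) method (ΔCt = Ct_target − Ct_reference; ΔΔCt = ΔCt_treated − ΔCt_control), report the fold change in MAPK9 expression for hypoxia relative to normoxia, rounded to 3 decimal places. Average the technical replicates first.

0.697

Mean Ct: MAPK9 normoxia 26.130; MAPK9 hypoxia 26.620; TBP normoxia 15.860; TBP hypoxia 15.830
ΔCt(normoxia) = 26.130 − 15.860 = 10.270
ΔCt(hypoxia) = 26.620 − 15.830 = 10.790
ΔΔCt = 10.790 − 10.270 = 0.520
Fold change = 2^(−0.520) = 0.6974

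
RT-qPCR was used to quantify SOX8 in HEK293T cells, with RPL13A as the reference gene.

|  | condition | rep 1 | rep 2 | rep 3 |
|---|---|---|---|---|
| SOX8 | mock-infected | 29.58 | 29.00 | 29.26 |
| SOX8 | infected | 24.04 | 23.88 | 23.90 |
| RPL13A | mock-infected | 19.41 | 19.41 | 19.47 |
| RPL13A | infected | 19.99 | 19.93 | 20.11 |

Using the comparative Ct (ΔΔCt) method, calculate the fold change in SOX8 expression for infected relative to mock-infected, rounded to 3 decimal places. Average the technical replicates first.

60.548

Mean Ct: SOX8 mock-infected 29.280; SOX8 infected 23.940; RPL13A mock-infected 19.430; RPL13A infected 20.010
ΔCt(mock-infected) = 29.280 − 19.430 = 9.850
ΔCt(infected) = 23.940 − 20.010 = 3.930
ΔΔCt = 3.930 − 9.850 = -5.920
Fold change = 2^(−(-5.920)) = 2^5.920 = 60.5477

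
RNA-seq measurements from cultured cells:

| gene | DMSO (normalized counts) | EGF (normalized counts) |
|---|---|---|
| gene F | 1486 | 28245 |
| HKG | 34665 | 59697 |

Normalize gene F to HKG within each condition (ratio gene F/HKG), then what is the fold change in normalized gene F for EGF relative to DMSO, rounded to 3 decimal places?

gene F/HKG (DMSO) = 1486 / 34665 = 0.042867
gene F/HKG (EGF) = 28245 / 59697 = 0.47314
Fold change = 0.47314 / 0.042867 = 11.0373

11.037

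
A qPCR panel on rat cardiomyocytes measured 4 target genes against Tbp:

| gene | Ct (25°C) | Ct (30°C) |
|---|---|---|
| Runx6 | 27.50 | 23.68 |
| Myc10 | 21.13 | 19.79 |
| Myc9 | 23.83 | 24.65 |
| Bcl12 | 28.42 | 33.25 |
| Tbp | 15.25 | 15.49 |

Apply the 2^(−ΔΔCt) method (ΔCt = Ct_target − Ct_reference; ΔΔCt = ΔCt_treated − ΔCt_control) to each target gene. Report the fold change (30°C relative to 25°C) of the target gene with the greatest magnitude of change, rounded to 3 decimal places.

Runx6: ΔΔCt = (23.68−15.49) − (27.50−15.25) = 8.19 − 12.25 = -4.06; fold change = 2^4.06 = 16.679
Myc10: ΔΔCt = (19.79−15.49) − (21.13−15.25) = 4.30 − 5.88 = -1.58; fold change = 2^1.58 = 2.990
Myc9: ΔΔCt = (24.65−15.49) − (23.83−15.25) = 9.16 − 8.58 = 0.58; fold change = 2^-0.58 = 0.669
Bcl12: ΔΔCt = (33.25−15.49) − (28.42−15.25) = 17.76 − 13.17 = 4.59; fold change = 2^-4.59 = 0.042
Bcl12 has the largest |ΔΔCt| = 4.59.

0.042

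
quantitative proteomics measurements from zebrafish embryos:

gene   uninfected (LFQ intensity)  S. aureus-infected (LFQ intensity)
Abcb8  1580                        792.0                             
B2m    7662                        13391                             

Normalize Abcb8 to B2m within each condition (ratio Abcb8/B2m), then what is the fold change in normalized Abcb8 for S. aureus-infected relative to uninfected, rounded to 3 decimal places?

Abcb8/B2m (uninfected) = 1580 / 7662 = 0.20621
Abcb8/B2m (S. aureus-infected) = 792.0 / 13391 = 0.059144
Fold change = 0.059144 / 0.20621 = 0.2868

0.287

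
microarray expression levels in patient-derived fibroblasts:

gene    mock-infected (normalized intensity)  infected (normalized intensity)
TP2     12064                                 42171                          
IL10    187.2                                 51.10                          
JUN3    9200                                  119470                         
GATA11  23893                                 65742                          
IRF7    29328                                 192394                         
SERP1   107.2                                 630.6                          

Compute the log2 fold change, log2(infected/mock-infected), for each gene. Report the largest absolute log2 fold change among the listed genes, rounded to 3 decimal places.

log2(42171/12064) = 1.806  (TP2)
log2(51.10/187.2) = -1.873  (IL10)
log2(119470/9200) = 3.699  (JUN3)
log2(65742/23893) = 1.460  (GATA11)
log2(192394/29328) = 2.714  (IRF7)
log2(630.6/107.2) = 2.556  (SERP1)
The largest magnitude belongs to JUN3.

3.699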